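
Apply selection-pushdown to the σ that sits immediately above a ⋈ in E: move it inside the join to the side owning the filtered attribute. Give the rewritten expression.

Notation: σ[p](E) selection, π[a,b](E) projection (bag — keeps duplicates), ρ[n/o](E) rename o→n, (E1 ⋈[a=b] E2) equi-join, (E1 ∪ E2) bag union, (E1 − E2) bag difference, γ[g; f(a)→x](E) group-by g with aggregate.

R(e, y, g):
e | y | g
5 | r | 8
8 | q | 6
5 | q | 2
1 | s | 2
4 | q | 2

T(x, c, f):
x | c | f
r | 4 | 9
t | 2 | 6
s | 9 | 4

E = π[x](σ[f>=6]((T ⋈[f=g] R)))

σ filters on f, owned by the left side.
E' = π[x]((σ[f>=6](T) ⋈[f=g] R))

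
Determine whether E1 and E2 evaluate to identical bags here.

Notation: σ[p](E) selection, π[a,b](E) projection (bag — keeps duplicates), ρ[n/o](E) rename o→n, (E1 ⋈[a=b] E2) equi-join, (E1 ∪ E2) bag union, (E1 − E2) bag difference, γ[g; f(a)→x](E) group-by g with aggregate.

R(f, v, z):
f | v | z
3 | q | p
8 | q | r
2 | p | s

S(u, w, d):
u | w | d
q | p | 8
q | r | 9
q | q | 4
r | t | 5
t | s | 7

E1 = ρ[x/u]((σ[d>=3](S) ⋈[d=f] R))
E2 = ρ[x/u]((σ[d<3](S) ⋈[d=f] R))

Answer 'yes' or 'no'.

E1 per-node cardinality:
  S → 5
  σ[d>=3](S) → 5
  R → 3
  (σ[d>=3](S) ⋈[d=f] R) → 1
  ρ[x/u]((σ[d>=3](S) ⋈[d=f] R)) → 1
E2 per-node cardinality:
  S → 5
  σ[d<3](S) → 0
  R → 3
  (σ[d<3](S) ⋈[d=f] R) → 0
  ρ[x/u]((σ[d<3](S) ⋈[d=f] R)) → 0

E1 result:
x | w | d | f | v | z
q | p | 8 | 8 | q | r
E2 result:
x | w | d | f | v | z
(0 rows)
Witness: ('q', 'p', 8, 8, 'q', 'r') appears 1× in E1 but 0× in E2.

no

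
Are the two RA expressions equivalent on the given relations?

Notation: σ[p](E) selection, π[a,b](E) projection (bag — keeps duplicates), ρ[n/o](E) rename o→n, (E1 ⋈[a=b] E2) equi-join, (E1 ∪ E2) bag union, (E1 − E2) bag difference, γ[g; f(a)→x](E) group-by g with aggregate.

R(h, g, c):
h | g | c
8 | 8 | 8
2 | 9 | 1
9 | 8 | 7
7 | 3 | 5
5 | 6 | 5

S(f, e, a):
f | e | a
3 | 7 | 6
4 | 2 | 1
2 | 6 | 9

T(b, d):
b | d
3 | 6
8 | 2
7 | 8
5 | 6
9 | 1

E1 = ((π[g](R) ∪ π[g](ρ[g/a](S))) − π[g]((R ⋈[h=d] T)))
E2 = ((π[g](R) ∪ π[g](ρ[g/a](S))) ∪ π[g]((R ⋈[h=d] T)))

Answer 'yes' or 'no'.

E1 subexpression sizes:
  R → 5
  π[g](R) → 5
  S → 3
  ρ[g/a](S) → 3
  π[g](ρ[g/a](S)) → 3
  (π[g](R) ∪ π[g](ρ[g/a](S))) → 8
  R → 5
  T → 5
  (R ⋈[h=d] T) → 2
  π[g]((R ⋈[h=d] T)) → 2
  ((π[g](R) ∪ π[g](ρ[g/a](S))) − π[g]((R ⋈[h=d] T))) → 6
E2 subexpression sizes:
  R → 5
  π[g](R) → 5
  S → 3
  ρ[g/a](S) → 3
  π[g](ρ[g/a](S)) → 3
  (π[g](R) ∪ π[g](ρ[g/a](S))) → 8
  R → 5
  T → 5
  (R ⋈[h=d] T) → 2
  π[g]((R ⋈[h=d] T)) → 2
  ((π[g](R) ∪ π[g](ρ[g/a](S))) ∪ π[g]((R ⋈[h=d] T))) → 10

E1 result:
g
1
3
6
6
8
9
E2 result:
g
1
3
6
6
8
8
8
9
9
9
Witness: (8,) appears 1× in E1 but 3× in E2.

no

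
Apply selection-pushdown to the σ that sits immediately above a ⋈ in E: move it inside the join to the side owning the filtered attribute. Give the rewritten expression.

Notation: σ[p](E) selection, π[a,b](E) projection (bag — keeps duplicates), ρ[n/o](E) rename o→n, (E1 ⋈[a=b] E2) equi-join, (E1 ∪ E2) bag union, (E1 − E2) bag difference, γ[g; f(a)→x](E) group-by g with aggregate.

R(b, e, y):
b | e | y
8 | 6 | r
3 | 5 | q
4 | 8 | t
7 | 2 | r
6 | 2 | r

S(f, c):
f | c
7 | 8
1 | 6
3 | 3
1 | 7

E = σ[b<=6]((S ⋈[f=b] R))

σ filters on b, owned by the right side.
E' = (S ⋈[f=b] σ[b<=6](R))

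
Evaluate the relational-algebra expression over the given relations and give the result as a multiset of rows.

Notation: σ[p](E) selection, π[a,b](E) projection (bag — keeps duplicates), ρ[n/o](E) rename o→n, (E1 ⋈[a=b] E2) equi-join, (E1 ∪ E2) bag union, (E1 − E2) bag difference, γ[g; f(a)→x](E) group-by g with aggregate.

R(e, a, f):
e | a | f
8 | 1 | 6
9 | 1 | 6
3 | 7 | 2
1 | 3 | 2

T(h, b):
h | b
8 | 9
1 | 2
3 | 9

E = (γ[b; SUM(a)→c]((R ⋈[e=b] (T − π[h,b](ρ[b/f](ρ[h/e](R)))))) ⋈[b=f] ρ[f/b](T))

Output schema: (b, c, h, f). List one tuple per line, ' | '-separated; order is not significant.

Subexpression sizes:
  R → 4
  T → 3
  R → 4
  ρ[h/e](R) → 4
  ρ[b/f](ρ[h/e](R)) → 4
  π[h,b](ρ[b/f](ρ[h/e](R))) → 4
  (T − π[h,b](ρ[b/f](ρ[h/e](R)))) → 2
  (R ⋈[e=b] (T − π[h,b](ρ[b/f](ρ[h/e](R))))) → 2
  γ[b; SUM(a)→c]((R ⋈[e=b] (T − π[h,b](ρ[b/f](ρ[h/e](R)))))) → 1
  T → 3
  ρ[f/b](T) → 3
  (γ[b; SUM(a)→c]((R ⋈[e=b] (T − π[h,b](ρ[b/f](ρ[h/e](R)))))) ⋈[b=f] ρ[f/b](T)) → 2

== RESULT ==
b | c | h | f
9 | 2 | 3 | 9
9 | 2 | 8 | 9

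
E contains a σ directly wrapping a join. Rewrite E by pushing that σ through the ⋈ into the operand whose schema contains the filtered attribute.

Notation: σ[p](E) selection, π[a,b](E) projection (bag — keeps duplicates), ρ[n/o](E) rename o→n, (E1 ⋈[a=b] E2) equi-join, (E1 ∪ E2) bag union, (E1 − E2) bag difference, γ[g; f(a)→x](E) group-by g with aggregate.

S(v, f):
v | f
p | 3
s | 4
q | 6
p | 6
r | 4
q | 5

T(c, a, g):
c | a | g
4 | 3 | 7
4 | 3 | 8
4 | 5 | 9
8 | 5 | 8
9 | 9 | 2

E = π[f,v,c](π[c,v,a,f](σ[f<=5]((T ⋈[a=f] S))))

σ filters on f, owned by the right side.
E' = π[f,v,c](π[c,v,a,f]((T ⋈[a=f] σ[f<=5](S))))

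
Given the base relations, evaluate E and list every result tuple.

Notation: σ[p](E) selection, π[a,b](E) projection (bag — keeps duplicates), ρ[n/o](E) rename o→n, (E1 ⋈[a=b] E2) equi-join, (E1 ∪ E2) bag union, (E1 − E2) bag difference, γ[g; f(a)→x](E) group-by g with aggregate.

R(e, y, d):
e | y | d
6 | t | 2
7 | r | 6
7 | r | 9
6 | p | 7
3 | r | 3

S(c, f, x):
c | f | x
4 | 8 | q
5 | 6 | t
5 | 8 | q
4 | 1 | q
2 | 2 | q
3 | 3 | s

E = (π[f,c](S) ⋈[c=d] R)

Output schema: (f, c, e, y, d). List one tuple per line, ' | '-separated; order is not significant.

Per-node cardinality:
  S → 6
  π[f,c](S) → 6
  R → 5
  (π[f,c](S) ⋈[c=d] R) → 2

== RESULT ==
f | c | e | y | d
2 | 2 | 6 | t | 2
3 | 3 | 3 | r | 3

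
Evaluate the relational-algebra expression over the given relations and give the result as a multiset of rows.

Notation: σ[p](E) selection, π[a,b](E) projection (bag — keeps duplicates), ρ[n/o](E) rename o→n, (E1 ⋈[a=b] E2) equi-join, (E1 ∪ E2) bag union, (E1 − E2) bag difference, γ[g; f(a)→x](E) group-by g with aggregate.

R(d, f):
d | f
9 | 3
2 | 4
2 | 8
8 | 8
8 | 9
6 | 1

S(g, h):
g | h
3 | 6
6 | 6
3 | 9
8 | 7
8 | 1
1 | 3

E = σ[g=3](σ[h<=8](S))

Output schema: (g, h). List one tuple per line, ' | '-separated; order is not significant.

Subexpression sizes:
  S → 6
  σ[h<=8](S) → 5
  σ[g=3](σ[h<=8](S)) → 1

== RESULT ==
g | h
3 | 6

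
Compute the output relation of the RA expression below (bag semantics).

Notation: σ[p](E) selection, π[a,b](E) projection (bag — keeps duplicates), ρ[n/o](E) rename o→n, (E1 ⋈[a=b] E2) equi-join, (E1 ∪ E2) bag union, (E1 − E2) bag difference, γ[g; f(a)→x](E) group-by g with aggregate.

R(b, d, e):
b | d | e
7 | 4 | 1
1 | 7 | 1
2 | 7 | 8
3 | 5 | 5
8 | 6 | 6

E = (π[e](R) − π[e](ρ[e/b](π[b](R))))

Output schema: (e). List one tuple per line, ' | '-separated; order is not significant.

Per-node cardinality:
  R → 5
  π[e](R) → 5
  R → 5
  π[b](R) → 5
  ρ[e/b](π[b](R)) → 5
  π[e](ρ[e/b](π[b](R))) → 5
  (π[e](R) − π[e](ρ[e/b](π[b](R)))) → 3

== RESULT ==
e
1
5
6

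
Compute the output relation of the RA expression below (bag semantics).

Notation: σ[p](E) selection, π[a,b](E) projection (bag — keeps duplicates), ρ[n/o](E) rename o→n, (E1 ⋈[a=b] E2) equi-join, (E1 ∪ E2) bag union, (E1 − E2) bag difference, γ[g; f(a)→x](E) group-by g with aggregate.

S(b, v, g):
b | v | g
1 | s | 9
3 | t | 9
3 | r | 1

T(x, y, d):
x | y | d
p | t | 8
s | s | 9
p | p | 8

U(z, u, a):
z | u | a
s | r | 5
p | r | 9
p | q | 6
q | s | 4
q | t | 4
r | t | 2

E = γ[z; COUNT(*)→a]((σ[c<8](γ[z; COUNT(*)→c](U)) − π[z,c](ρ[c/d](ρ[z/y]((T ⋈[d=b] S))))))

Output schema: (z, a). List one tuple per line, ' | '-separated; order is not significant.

Stepwise |·|:
  U → 6
  γ[z; COUNT(*)→c](U) → 4
  σ[c<8](γ[z; COUNT(*)→c](U)) → 4
  T → 3
  S → 3
  (T ⋈[d=b] S) → 0
  ρ[z/y]((T ⋈[d=b] S)) → 0
  ρ[c/d](ρ[z/y]((T ⋈[d=b] S))) → 0
  π[z,c](ρ[c/d](ρ[z/y]((T ⋈[d=b] S)))) → 0
  (σ[c<8](γ[z; COUNT(*)→c](U)) − π[z,c](ρ[c/d](ρ[z/y]((T ⋈[d=b] S))))) → 4
  γ[z; COUNT(*)→a]((σ[c<8](γ[z; COUNT(*)→c](U)) − π[z,c](ρ[c/d](ρ[z/y]((T ⋈[d=b] S)))))) → 4

== RESULT ==
z | a
p | 1
q | 1
r | 1
s | 1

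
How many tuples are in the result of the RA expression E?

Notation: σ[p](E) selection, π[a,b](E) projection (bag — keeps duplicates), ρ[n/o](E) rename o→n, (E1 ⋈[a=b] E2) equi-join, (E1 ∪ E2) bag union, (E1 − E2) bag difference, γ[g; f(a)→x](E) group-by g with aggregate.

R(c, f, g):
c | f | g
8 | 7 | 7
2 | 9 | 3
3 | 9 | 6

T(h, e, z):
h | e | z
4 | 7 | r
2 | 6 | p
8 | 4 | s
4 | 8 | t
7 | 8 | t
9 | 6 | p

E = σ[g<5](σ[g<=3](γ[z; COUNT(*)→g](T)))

Stepwise |·|:
  T → 6
  γ[z; COUNT(*)→g](T) → 4
  σ[g<=3](γ[z; COUNT(*)→g](T)) → 4
  σ[g<5](σ[g<=3](γ[z; COUNT(*)→g](T))) → 4

|E| = 4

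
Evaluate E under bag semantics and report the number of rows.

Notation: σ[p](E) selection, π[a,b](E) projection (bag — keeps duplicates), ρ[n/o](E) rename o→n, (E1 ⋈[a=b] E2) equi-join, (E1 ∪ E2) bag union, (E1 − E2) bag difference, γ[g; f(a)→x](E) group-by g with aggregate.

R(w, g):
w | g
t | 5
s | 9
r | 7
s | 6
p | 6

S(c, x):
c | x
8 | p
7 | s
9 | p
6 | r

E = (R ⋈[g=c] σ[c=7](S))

Stepwise |·|:
  R → 5
  S → 4
  σ[c=7](S) → 1
  (R ⋈[g=c] σ[c=7](S)) → 1

|E| = 1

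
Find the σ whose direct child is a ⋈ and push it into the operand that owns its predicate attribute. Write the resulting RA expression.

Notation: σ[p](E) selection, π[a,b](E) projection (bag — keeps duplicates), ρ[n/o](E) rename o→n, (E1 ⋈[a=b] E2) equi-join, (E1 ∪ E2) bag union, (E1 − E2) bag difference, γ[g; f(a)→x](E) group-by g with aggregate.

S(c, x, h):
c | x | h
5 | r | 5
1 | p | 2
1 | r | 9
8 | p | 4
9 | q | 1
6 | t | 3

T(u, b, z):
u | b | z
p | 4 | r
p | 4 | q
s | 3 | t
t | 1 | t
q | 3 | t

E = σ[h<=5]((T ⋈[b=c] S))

σ filters on h, owned by the right side.
E' = (T ⋈[b=c] σ[h<=5](S))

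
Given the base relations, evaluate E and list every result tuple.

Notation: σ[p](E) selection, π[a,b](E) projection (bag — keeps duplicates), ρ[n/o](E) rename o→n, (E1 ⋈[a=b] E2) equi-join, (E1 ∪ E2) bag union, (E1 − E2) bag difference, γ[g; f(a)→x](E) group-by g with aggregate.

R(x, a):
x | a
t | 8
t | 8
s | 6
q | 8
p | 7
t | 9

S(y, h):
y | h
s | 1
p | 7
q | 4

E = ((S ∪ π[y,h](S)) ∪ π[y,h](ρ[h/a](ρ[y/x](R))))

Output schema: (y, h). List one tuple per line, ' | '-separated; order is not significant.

Stepwise |·|:
  S → 3
  S → 3
  π[y,h](S) → 3
  (S ∪ π[y,h](S)) → 6
  R → 6
  ρ[y/x](R) → 6
  ρ[h/a](ρ[y/x](R)) → 6
  π[y,h](ρ[h/a](ρ[y/x](R))) → 6
  ((S ∪ π[y,h](S)) ∪ π[y,h](ρ[h/a](ρ[y/x](R)))) → 12

== RESULT ==
y | h
p | 7
p | 7
p | 7
q | 4
q | 4
q | 8
s | 1
s | 1
s | 6
t | 8
t | 8
t | 9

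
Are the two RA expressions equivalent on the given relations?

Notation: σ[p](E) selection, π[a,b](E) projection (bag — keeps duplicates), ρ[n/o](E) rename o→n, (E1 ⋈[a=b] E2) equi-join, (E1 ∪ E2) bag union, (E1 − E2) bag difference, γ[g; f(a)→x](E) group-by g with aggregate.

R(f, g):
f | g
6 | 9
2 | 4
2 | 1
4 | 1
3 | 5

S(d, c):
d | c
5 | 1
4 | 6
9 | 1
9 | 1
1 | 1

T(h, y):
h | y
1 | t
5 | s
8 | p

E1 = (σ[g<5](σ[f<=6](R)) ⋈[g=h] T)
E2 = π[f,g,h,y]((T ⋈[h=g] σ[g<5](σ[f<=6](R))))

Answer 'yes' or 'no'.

E1 per-node cardinality:
  R → 5
  σ[f<=6](R) → 5
  σ[g<5](σ[f<=6](R)) → 3
  T → 3
  (σ[g<5](σ[f<=6](R)) ⋈[g=h] T) → 2
E2 per-node cardinality:
  T → 3
  R → 5
  σ[f<=6](R) → 5
  σ[g<5](σ[f<=6](R)) → 3
  (T ⋈[h=g] σ[g<5](σ[f<=6](R))) → 2
  π[f,g,h,y]((T ⋈[h=g] σ[g<5](σ[f<=6](R)))) → 2

E1 and E2 produce the same multiset:
f | g | h | y
2 | 1 | 1 | t
4 | 1 | 1 | t

yes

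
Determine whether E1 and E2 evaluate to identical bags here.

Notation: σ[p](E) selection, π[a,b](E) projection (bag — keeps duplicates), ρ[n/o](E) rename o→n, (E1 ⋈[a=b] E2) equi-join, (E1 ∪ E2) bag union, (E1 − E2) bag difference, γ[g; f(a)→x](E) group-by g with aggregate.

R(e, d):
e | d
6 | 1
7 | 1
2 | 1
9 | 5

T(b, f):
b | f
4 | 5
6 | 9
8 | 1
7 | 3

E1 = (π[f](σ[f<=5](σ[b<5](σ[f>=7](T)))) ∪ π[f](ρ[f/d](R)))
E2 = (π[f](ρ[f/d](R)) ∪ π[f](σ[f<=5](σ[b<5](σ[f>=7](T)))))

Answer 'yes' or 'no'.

E1 per-node cardinality:
  T → 4
  σ[f>=7](T) → 1
  σ[b<5](σ[f>=7](T)) → 0
  σ[f<=5](σ[b<5](σ[f>=7](T))) → 0
  π[f](σ[f<=5](σ[b<5](σ[f>=7](T)))) → 0
  R → 4
  ρ[f/d](R) → 4
  π[f](ρ[f/d](R)) → 4
  (π[f](σ[f<=5](σ[b<5](σ[f>=7](T)))) ∪ π[f](ρ[f/d](R))) → 4
E2 per-node cardinality:
  R → 4
  ρ[f/d](R) → 4
  π[f](ρ[f/d](R)) → 4
  T → 4
  σ[f>=7](T) → 1
  σ[b<5](σ[f>=7](T)) → 0
  σ[f<=5](σ[b<5](σ[f>=7](T))) → 0
  π[f](σ[f<=5](σ[b<5](σ[f>=7](T)))) → 0
  (π[f](ρ[f/d](R)) ∪ π[f](σ[f<=5](σ[b<5](σ[f>=7](T))))) → 4

E1 and E2 produce the same multiset:
f
1
1
1
5

yes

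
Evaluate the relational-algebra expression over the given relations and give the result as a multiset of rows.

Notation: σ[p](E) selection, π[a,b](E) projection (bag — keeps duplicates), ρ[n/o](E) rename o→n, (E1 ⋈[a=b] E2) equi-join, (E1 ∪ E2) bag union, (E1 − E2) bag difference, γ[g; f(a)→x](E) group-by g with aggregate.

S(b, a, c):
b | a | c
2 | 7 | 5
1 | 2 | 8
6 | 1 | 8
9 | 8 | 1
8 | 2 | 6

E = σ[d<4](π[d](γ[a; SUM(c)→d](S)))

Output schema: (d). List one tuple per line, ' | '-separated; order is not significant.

Stepwise |·|:
  S → 5
  γ[a; SUM(c)→d](S) → 4
  π[d](γ[a; SUM(c)→d](S)) → 4
  σ[d<4](π[d](γ[a; SUM(c)→d](S))) → 1

== RESULT ==
d
1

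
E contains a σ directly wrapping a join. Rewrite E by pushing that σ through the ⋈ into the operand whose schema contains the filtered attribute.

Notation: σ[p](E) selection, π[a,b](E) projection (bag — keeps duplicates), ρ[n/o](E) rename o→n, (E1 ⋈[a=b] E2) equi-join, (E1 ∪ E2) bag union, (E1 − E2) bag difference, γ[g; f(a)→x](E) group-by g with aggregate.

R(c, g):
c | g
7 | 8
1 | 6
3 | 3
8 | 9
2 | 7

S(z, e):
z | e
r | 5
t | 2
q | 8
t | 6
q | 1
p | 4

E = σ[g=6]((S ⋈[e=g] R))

σ filters on g, owned by the right side.
E' = (S ⋈[e=g] σ[g=6](R))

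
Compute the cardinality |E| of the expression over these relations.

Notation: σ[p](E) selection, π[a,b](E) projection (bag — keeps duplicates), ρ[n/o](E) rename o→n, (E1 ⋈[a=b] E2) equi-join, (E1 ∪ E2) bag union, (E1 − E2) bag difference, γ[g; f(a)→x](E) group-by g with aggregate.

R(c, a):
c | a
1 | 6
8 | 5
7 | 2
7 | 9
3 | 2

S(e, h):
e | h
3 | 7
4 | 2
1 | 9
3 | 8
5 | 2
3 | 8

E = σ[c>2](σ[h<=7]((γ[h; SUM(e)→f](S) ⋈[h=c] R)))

Per-node cardinality:
  S → 6
  γ[h; SUM(e)→f](S) → 4
  R → 5
  (γ[h; SUM(e)→f](S) ⋈[h=c] R) → 3
  σ[h<=7]((γ[h; SUM(e)→f](S) ⋈[h=c] R)) → 2
  σ[c>2](σ[h<=7]((γ[h; SUM(e)→f](S) ⋈[h=c] R))) → 2

|E| = 2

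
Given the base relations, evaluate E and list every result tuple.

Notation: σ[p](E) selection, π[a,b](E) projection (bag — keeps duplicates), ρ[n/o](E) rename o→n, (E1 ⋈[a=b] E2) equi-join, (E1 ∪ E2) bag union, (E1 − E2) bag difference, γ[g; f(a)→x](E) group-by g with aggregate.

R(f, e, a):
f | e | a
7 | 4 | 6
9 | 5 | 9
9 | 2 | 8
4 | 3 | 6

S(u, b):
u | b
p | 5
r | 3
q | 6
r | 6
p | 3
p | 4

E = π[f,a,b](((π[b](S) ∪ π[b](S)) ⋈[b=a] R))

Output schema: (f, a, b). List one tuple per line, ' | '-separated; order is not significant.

Stepwise |·|:
  S → 6
  π[b](S) → 6
  S → 6
  π[b](S) → 6
  (π[b](S) ∪ π[b](S)) → 12
  R → 4
  ((π[b](S) ∪ π[b](S)) ⋈[b=a] R) → 8
  π[f,a,b](((π[b](S) ∪ π[b](S)) ⋈[b=a] R)) → 8

== RESULT ==
f | a | b
4 | 6 | 6
4 | 6 | 6
4 | 6 | 6
4 | 6 | 6
7 | 6 | 6
7 | 6 | 6
7 | 6 | 6
7 | 6 | 6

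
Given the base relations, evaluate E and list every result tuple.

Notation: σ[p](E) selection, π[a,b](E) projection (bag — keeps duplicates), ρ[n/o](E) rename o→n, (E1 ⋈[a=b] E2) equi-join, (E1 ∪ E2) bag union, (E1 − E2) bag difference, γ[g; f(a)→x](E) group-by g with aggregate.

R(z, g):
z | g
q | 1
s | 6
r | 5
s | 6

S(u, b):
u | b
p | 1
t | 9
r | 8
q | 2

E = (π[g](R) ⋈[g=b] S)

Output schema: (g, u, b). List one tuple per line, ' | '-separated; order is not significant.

Stepwise |·|:
  R → 4
  π[g](R) → 4
  S → 4
  (π[g](R) ⋈[g=b] S) → 1

== RESULT ==
g | u | b
1 | p | 1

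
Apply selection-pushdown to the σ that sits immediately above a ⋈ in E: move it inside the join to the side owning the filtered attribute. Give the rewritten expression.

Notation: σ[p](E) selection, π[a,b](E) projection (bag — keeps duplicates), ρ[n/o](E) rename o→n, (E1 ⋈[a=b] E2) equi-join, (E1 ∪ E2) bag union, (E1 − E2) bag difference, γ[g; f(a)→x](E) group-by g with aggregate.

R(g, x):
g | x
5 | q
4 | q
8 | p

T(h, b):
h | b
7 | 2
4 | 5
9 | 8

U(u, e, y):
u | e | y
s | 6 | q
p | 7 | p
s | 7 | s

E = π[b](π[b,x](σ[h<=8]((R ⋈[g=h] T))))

σ filters on h, owned by the right side.
E' = π[b](π[b,x]((R ⋈[g=h] σ[h<=8](T))))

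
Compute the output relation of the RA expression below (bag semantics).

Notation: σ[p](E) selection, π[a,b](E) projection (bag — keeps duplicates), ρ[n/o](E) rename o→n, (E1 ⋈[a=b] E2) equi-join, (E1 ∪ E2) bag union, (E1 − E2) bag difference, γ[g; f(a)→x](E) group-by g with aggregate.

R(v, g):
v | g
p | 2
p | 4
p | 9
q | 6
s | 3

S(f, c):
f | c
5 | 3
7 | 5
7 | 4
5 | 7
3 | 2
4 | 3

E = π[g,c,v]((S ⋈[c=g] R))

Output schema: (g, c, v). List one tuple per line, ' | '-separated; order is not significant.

Stepwise |·|:
  S → 6
  R → 5
  (S ⋈[c=g] R) → 4
  π[g,c,v]((S ⋈[c=g] R)) → 4

== RESULT ==
g | c | v
2 | 2 | p
3 | 3 | s
3 | 3 | s
4 | 4 | p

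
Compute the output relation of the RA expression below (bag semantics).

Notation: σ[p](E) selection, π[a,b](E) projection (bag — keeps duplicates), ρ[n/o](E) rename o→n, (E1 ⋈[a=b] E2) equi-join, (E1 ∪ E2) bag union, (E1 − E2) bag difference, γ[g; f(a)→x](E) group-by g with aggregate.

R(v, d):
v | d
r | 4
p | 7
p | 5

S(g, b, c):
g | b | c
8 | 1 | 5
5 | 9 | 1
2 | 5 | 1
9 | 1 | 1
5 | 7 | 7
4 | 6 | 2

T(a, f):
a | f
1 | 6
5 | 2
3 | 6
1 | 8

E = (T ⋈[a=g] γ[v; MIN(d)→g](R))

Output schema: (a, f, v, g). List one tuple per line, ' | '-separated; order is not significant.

Per-node cardinality:
  T → 4
  R → 3
  γ[v; MIN(d)→g](R) → 2
  (T ⋈[a=g] γ[v; MIN(d)→g](R)) → 1

== RESULT ==
a | f | v | g
5 | 2 | p | 5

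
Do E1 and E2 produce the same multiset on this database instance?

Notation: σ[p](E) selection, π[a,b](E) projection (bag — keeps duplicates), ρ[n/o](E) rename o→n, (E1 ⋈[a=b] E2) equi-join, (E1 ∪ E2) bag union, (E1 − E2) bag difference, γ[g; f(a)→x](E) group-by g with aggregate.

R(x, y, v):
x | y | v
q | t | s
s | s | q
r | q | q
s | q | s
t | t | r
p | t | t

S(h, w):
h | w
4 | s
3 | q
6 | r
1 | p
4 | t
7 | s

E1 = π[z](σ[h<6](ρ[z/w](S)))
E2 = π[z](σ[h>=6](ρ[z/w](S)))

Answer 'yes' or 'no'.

E1 per-node cardinality:
  S → 6
  ρ[z/w](S) → 6
  σ[h<6](ρ[z/w](S)) → 4
  π[z](σ[h<6](ρ[z/w](S))) → 4
E2 per-node cardinality:
  S → 6
  ρ[z/w](S) → 6
  σ[h>=6](ρ[z/w](S)) → 2
  π[z](σ[h>=6](ρ[z/w](S))) → 2

E1 result:
z
p
q
s
t
E2 result:
z
r
s
Witness: ('q',) appears 1× in E1 but 0× in E2.

no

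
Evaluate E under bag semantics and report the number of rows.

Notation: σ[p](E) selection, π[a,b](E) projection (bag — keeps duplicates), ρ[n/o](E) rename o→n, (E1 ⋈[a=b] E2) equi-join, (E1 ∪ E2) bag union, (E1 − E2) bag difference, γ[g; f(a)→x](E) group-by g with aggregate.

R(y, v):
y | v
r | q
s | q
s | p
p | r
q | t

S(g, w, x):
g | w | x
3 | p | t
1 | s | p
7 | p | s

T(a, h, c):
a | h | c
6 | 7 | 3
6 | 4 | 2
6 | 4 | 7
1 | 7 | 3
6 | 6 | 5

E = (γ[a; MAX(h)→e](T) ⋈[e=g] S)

Per-node cardinality:
  T → 5
  γ[a; MAX(h)→e](T) → 2
  S → 3
  (γ[a; MAX(h)→e](T) ⋈[e=g] S) → 2

|E| = 2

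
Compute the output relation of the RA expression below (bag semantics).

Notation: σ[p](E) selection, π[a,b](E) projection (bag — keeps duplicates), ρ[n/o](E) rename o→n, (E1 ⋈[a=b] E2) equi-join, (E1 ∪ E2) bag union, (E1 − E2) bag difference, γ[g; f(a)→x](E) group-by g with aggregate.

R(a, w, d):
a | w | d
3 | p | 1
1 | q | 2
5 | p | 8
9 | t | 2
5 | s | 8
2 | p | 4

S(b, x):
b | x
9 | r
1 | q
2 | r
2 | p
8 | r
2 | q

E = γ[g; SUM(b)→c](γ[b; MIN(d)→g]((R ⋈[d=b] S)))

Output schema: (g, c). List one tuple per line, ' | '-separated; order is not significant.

Per-node cardinality:
  R → 6
  S → 6
  (R ⋈[d=b] S) → 9
  γ[b; MIN(d)→g]((R ⋈[d=b] S)) → 3
  γ[g; SUM(b)→c](γ[b; MIN(d)→g]((R ⋈[d=b] S))) → 3

== RESULT ==
g | c
1 | 1
2 | 2
8 | 8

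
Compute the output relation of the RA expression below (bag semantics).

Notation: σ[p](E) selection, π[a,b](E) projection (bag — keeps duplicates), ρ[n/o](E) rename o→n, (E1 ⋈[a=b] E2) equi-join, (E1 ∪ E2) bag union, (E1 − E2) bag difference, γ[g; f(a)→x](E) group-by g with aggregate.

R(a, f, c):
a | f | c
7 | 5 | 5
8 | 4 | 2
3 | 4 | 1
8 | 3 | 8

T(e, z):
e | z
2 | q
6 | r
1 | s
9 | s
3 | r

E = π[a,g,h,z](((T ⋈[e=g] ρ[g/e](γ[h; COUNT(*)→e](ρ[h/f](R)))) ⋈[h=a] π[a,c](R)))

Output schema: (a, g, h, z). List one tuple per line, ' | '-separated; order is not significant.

Row counts bottom-up:
  T → 5
  R → 4
  ρ[h/f](R) → 4
  γ[h; COUNT(*)→e](ρ[h/f](R)) → 3
  ρ[g/e](γ[h; COUNT(*)→e](ρ[h/f](R))) → 3
  (T ⋈[e=g] ρ[g/e](γ[h; COUNT(*)→e](ρ[h/f](R)))) → 3
  R → 4
  π[a,c](R) → 4
  ((T ⋈[e=g] ρ[g/e](γ[h; COUNT(*)→e](ρ[h/f](R)))) ⋈[h=a] π[a,c](R)) → 1
  π[a,g,h,z](((T ⋈[e=g] ρ[g/e](γ[h; COUNT(*)→e](ρ[h/f](R)))) ⋈[h=a] π[a,c](R))) → 1

== RESULT ==
a | g | h | z
3 | 1 | 3 | s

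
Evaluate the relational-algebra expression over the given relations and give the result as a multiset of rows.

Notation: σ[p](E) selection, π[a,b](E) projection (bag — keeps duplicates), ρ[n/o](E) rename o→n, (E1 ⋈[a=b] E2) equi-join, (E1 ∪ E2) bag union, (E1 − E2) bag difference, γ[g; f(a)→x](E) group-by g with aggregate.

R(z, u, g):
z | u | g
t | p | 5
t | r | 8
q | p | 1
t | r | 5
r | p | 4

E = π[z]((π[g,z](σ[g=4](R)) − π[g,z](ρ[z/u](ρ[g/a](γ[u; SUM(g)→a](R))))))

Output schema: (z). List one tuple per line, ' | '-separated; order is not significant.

Per-node cardinality:
  R → 5
  σ[g=4](R) → 1
  π[g,z](σ[g=4](R)) → 1
  R → 5
  γ[u; SUM(g)→a](R) → 2
  ρ[g/a](γ[u; SUM(g)→a](R)) → 2
  ρ[z/u](ρ[g/a](γ[u; SUM(g)→a](R))) → 2
  π[g,z](ρ[z/u](ρ[g/a](γ[u; SUM(g)→a](R)))) → 2
  (π[g,z](σ[g=4](R)) − π[g,z](ρ[z/u](ρ[g/a](γ[u; SUM(g)→a](R))))) → 1
  π[z]((π[g,z](σ[g=4](R)) − π[g,z](ρ[z/u](ρ[g/a](γ[u; SUM(g)→a](R)))))) → 1

== RESULT ==
z
r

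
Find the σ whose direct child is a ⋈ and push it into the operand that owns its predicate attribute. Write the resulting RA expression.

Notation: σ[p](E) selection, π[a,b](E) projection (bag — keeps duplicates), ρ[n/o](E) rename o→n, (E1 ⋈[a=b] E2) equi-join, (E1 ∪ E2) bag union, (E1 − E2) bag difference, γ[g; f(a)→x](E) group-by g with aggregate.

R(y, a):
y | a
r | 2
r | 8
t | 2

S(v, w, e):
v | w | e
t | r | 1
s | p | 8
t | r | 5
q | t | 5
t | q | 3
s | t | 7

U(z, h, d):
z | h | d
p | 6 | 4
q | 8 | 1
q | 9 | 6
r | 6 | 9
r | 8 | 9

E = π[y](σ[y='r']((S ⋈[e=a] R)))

σ filters on y, owned by the right side.
E' = π[y]((S ⋈[e=a] σ[y='r'](R)))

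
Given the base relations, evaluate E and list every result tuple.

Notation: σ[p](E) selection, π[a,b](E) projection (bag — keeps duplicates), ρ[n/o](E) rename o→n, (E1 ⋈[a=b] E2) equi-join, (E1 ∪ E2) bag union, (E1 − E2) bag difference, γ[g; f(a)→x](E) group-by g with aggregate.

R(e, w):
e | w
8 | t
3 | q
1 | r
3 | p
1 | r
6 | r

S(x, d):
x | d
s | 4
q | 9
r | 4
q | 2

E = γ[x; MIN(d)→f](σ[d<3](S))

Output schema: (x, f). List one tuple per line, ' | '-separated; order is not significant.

Per-node cardinality:
  S → 4
  σ[d<3](S) → 1
  γ[x; MIN(d)→f](σ[d<3](S)) → 1

== RESULT ==
x | f
q | 2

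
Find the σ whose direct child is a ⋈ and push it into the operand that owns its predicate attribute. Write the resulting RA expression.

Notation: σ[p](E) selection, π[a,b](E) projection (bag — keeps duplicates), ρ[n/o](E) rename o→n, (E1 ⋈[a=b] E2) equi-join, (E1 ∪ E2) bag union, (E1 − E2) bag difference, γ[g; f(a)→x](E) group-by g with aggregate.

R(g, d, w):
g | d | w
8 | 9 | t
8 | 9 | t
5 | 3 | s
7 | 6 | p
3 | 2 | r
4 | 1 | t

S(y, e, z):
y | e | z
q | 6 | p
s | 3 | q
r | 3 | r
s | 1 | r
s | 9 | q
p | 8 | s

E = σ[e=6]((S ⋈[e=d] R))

σ filters on e, owned by the left side.
E' = (σ[e=6](S) ⋈[e=d] R)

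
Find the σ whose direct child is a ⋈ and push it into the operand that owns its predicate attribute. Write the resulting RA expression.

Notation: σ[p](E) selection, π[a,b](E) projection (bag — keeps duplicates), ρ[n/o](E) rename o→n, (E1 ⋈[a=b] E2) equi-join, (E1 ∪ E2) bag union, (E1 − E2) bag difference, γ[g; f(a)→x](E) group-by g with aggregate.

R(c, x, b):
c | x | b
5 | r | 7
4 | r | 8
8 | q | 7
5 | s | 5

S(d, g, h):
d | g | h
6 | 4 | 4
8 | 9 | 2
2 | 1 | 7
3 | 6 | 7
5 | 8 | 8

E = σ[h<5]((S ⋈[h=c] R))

σ filters on h, owned by the left side.
E' = (σ[h<5](S) ⋈[h=c] R)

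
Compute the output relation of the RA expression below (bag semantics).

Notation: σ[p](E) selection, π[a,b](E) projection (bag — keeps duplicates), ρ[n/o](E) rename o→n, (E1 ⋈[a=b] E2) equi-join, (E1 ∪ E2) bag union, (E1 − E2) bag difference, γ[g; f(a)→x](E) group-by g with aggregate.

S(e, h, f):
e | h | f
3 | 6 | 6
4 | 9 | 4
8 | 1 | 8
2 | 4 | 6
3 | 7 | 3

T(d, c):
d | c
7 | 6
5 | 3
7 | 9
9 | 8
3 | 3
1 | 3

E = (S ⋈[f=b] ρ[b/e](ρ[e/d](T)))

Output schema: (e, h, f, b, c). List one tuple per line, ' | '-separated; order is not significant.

Per-node cardinality:
  S → 5
  T → 6
  ρ[e/d](T) → 6
  ρ[b/e](ρ[e/d](T)) → 6
  (S ⋈[f=b] ρ[b/e](ρ[e/d](T))) → 1

== RESULT ==
e | h | f | b | c
3 | 7 | 3 | 3 | 3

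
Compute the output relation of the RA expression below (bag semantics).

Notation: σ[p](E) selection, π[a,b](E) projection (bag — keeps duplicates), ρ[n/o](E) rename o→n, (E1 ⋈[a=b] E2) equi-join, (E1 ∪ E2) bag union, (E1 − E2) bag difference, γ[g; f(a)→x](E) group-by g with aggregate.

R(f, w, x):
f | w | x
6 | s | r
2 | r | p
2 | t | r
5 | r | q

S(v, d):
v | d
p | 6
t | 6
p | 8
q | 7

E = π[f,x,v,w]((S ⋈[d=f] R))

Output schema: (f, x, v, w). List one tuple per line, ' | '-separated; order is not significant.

Row counts bottom-up:
  S → 4
  R → 4
  (S ⋈[d=f] R) → 2
  π[f,x,v,w]((S ⋈[d=f] R)) → 2

== RESULT ==
f | x | v | w
6 | r | p | s
6 | r | t | s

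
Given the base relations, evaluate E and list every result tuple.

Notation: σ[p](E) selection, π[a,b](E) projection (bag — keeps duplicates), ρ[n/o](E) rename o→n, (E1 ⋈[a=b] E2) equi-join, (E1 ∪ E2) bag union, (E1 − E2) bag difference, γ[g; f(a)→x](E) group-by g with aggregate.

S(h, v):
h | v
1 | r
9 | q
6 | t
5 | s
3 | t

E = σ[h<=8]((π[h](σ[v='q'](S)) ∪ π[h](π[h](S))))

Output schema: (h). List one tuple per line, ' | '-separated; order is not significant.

Row counts bottom-up:
  S → 5
  σ[v='q'](S) → 1
  π[h](σ[v='q'](S)) → 1
  S → 5
  π[h](S) → 5
  π[h](π[h](S)) → 5
  (π[h](σ[v='q'](S)) ∪ π[h](π[h](S))) → 6
  σ[h<=8]((π[h](σ[v='q'](S)) ∪ π[h](π[h](S)))) → 4

== RESULT ==
h
1
3
5
6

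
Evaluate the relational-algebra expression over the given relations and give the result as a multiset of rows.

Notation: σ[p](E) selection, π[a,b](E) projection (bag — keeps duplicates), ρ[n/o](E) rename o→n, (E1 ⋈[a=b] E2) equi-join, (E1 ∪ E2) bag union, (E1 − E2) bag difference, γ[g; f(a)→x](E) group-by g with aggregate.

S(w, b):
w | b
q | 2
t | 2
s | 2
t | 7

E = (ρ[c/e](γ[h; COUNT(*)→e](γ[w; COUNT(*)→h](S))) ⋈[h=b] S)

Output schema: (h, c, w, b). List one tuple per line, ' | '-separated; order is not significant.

Subexpression sizes:
  S → 4
  γ[w; COUNT(*)→h](S) → 3
  γ[h; COUNT(*)→e](γ[w; COUNT(*)→h](S)) → 2
  ρ[c/e](γ[h; COUNT(*)→e](γ[w; COUNT(*)→h](S))) → 2
  S → 4
  (ρ[c/e](γ[h; COUNT(*)→e](γ[w; COUNT(*)→h](S))) ⋈[h=b] S) → 3

== RESULT ==
h | c | w | b
2 | 1 | q | 2
2 | 1 | s | 2
2 | 1 | t | 2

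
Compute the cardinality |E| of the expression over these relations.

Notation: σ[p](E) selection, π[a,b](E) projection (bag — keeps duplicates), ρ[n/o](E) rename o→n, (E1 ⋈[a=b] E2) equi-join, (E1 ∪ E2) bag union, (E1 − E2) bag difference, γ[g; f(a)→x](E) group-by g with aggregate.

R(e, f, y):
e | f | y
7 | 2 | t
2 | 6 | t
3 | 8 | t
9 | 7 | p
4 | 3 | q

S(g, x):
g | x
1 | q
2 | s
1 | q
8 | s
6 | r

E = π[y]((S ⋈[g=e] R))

Per-node cardinality:
  S → 5
  R → 5
  (S ⋈[g=e] R) → 1
  π[y]((S ⋈[g=e] R)) → 1

|E| = 1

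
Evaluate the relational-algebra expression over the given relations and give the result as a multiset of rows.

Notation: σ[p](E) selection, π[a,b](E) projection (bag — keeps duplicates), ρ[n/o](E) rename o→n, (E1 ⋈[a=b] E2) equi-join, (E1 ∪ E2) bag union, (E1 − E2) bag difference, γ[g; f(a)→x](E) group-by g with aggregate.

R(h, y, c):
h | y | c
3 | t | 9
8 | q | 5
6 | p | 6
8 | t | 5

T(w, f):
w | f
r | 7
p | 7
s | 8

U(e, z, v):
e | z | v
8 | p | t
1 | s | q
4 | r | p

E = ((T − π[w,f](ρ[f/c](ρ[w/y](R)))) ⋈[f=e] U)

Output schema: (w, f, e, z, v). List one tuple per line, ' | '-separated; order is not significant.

Stepwise |·|:
  T → 3
  R → 4
  ρ[w/y](R) → 4
  ρ[f/c](ρ[w/y](R)) → 4
  π[w,f](ρ[f/c](ρ[w/y](R))) → 4
  (T − π[w,f](ρ[f/c](ρ[w/y](R)))) → 3
  U → 3
  ((T − π[w,f](ρ[f/c](ρ[w/y](R)))) ⋈[f=e] U) → 1

== RESULT ==
w | f | e | z | v
s | 8 | 8 | p | t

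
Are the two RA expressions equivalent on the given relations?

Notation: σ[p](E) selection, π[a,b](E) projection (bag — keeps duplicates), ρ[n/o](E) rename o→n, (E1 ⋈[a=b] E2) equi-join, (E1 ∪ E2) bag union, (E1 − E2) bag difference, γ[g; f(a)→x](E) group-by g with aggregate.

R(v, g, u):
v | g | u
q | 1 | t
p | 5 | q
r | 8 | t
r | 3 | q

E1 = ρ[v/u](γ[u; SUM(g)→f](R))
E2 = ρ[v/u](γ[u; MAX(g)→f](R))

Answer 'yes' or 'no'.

E1 stepwise |·|:
  R → 4
  γ[u; SUM(g)→f](R) → 2
  ρ[v/u](γ[u; SUM(g)→f](R)) → 2
E2 stepwise |·|:
  R → 4
  γ[u; MAX(g)→f](R) → 2
  ρ[v/u](γ[u; MAX(g)→f](R)) → 2

E1 result:
v | f
q | 8
t | 9
E2 result:
v | f
q | 5
t | 8
Witness: ('q', 8) appears 1× in E1 but 0× in E2.

no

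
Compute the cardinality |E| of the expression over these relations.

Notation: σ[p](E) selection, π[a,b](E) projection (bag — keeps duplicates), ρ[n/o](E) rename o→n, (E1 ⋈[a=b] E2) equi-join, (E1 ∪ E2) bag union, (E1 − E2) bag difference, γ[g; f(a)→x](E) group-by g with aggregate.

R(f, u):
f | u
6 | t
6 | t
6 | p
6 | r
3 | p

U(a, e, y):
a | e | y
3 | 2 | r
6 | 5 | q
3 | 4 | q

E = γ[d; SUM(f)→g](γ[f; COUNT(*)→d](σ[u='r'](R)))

Stepwise |·|:
  R → 5
  σ[u='r'](R) → 1
  γ[f; COUNT(*)→d](σ[u='r'](R)) → 1
  γ[d; SUM(f)→g](γ[f; COUNT(*)→d](σ[u='r'](R))) → 1

|E| = 1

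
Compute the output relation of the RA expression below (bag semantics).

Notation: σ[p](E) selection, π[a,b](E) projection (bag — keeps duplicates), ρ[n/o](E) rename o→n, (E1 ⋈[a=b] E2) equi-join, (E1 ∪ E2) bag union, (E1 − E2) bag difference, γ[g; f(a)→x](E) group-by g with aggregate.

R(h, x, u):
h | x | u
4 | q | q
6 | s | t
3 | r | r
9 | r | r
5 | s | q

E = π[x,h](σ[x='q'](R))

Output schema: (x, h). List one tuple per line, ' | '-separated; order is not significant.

Stepwise |·|:
  R → 5
  σ[x='q'](R) → 1
  π[x,h](σ[x='q'](R)) → 1

== RESULT ==
x | h
q | 4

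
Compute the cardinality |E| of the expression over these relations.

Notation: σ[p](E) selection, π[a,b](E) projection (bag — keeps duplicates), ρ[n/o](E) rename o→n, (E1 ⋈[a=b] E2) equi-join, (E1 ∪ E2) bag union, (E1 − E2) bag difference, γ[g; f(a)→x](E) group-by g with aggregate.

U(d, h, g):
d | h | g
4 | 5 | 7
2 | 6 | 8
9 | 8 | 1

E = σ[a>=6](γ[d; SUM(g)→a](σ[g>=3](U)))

Row counts bottom-up:
  U → 3
  σ[g>=3](U) → 2
  γ[d; SUM(g)→a](σ[g>=3](U)) → 2
  σ[a>=6](γ[d; SUM(g)→a](σ[g>=3](U))) → 2

|E| = 2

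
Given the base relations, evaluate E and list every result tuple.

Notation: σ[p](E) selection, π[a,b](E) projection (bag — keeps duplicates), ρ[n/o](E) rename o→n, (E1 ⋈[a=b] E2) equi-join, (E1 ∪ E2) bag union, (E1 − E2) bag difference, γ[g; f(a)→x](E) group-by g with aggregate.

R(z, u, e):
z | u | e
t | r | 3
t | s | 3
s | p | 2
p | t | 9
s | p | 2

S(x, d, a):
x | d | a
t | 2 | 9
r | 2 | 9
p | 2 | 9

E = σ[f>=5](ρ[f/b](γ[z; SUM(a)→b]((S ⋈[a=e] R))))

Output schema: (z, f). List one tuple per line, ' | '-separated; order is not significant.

Row counts bottom-up:
  S → 3
  R → 5
  (S ⋈[a=e] R) → 3
  γ[z; SUM(a)→b]((S ⋈[a=e] R)) → 1
  ρ[f/b](γ[z; SUM(a)→b]((S ⋈[a=e] R))) → 1
  σ[f>=5](ρ[f/b](γ[z; SUM(a)→b]((S ⋈[a=e] R)))) → 1

== RESULT ==
z | f
p | 27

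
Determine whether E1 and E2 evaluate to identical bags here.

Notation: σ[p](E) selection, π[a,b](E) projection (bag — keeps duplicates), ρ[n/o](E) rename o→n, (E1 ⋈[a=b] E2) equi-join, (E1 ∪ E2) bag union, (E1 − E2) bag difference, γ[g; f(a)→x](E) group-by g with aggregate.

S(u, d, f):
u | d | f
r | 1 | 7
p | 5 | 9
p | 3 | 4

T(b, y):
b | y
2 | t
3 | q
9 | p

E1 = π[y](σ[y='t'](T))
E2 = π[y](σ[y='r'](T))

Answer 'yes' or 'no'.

E1 row counts bottom-up:
  T → 3
  σ[y='t'](T) → 1
  π[y](σ[y='t'](T)) → 1
E2 row counts bottom-up:
  T → 3
  σ[y='r'](T) → 0
  π[y](σ[y='r'](T)) → 0

E1 result:
y
t
E2 result:
y
(0 rows)
Witness: ('t',) appears 1× in E1 but 0× in E2.

no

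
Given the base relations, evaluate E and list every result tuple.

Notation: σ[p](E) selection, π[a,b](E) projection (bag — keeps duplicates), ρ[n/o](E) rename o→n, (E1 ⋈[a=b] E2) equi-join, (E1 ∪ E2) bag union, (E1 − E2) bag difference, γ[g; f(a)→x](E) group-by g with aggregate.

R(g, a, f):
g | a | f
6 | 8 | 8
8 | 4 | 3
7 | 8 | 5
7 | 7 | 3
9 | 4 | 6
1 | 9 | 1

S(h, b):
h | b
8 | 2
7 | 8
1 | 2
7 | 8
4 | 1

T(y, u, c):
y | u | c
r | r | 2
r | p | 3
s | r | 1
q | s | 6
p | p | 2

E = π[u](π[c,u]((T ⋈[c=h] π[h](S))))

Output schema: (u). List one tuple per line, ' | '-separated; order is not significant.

Per-node cardinality:
  T → 5
  S → 5
  π[h](S) → 5
  (T ⋈[c=h] π[h](S)) → 1
  π[c,u]((T ⋈[c=h] π[h](S))) → 1
  π[u](π[c,u]((T ⋈[c=h] π[h](S)))) → 1

== RESULT ==
u
r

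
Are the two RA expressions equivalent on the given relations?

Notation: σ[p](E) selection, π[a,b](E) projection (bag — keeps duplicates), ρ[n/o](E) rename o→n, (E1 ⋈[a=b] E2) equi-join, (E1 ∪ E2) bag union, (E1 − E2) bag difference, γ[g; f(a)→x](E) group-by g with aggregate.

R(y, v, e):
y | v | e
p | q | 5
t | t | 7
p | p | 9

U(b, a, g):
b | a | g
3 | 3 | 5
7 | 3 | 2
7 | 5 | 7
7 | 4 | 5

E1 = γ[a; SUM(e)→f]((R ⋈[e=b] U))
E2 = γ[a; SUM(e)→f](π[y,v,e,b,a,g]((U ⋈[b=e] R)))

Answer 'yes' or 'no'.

E1 subexpression sizes:
  R → 3
  U → 4
  (R ⋈[e=b] U) → 3
  γ[a; SUM(e)→f]((R ⋈[e=b] U)) → 3
E2 subexpression sizes:
  U → 4
  R → 3
  (U ⋈[b=e] R) → 3
  π[y,v,e,b,a,g]((U ⋈[b=e] R)) → 3
  γ[a; SUM(e)→f](π[y,v,e,b,a,g]((U ⋈[b=e] R))) → 3

E1 and E2 produce the same multiset:
a | f
3 | 7
4 | 7
5 | 7

yes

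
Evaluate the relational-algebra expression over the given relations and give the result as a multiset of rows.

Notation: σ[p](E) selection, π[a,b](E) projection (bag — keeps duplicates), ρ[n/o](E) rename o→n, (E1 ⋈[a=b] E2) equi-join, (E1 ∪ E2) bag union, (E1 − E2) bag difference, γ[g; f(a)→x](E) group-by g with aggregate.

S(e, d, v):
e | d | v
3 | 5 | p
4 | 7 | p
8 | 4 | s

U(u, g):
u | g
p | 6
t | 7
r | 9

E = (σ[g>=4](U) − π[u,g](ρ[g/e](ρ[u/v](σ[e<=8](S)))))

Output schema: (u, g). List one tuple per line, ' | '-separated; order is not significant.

Stepwise |·|:
  U → 3
  σ[g>=4](U) → 3
  S → 3
  σ[e<=8](S) → 3
  ρ[u/v](σ[e<=8](S)) → 3
  ρ[g/e](ρ[u/v](σ[e<=8](S))) → 3
  π[u,g](ρ[g/e](ρ[u/v](σ[e<=8](S)))) → 3
  (σ[g>=4](U) − π[u,g](ρ[g/e](ρ[u/v](σ[e<=8](S))))) → 3

== RESULT ==
u | g
p | 6
r | 9
t | 7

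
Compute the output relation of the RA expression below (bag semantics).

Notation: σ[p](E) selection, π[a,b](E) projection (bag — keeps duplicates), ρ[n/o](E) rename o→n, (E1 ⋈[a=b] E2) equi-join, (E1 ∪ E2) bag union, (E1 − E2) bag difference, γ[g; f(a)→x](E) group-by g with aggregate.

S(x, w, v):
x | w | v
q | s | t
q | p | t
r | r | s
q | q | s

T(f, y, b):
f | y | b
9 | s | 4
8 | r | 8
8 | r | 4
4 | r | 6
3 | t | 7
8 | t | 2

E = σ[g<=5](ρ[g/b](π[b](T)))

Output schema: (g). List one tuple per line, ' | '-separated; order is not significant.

Row counts bottom-up:
  T → 6
  π[b](T) → 6
  ρ[g/b](π[b](T)) → 6
  σ[g<=5](ρ[g/b](π[b](T))) → 3

== RESULT ==
g
2
4
4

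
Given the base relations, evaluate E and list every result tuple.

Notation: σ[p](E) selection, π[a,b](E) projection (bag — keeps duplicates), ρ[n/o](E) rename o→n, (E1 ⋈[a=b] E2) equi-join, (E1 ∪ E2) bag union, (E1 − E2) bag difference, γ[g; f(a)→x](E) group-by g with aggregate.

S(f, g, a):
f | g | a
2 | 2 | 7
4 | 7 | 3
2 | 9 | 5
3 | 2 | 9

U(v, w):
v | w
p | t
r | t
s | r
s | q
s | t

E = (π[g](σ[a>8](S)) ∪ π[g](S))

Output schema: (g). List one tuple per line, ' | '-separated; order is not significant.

Subexpression sizes:
  S → 4
  σ[a>8](S) → 1
  π[g](σ[a>8](S)) → 1
  S → 4
  π[g](S) → 4
  (π[g](σ[a>8](S)) ∪ π[g](S)) → 5

== RESULT ==
g
2
2
2
7
9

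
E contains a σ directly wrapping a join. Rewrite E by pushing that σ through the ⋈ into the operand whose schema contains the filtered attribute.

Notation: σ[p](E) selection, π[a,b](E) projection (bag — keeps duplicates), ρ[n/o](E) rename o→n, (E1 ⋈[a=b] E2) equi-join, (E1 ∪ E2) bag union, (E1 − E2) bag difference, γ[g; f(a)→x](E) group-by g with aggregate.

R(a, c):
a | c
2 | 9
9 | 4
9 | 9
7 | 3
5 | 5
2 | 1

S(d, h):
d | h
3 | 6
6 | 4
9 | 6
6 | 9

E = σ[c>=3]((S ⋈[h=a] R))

σ filters on c, owned by the right side.
E' = (S ⋈[h=a] σ[c>=3](R))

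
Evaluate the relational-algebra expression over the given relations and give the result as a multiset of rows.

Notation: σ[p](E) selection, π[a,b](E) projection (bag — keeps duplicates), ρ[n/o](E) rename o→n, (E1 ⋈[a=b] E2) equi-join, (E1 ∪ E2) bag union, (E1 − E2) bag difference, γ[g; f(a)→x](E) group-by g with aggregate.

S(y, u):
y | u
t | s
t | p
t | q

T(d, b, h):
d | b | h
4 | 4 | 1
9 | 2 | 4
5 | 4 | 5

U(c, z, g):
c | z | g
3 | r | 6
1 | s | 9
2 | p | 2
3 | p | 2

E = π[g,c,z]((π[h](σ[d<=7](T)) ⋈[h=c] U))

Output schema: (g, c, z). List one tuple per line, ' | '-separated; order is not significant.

Subexpression sizes:
  T → 3
  σ[d<=7](T) → 2
  π[h](σ[d<=7](T)) → 2
  U → 4
  (π[h](σ[d<=7](T)) ⋈[h=c] U) → 1
  π[g,c,z]((π[h](σ[d<=7](T)) ⋈[h=c] U)) → 1

== RESULT ==
g | c | z
9 | 1 | s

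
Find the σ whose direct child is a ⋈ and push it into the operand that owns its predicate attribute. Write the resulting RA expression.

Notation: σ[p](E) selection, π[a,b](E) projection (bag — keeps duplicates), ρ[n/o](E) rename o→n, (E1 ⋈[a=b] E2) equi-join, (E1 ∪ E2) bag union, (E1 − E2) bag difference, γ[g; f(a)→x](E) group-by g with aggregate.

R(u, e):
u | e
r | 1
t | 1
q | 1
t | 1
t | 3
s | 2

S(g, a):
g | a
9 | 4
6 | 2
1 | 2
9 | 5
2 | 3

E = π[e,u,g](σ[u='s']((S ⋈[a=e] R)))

σ filters on u, owned by the right side.
E' = π[e,u,g]((S ⋈[a=e] σ[u='s'](R)))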